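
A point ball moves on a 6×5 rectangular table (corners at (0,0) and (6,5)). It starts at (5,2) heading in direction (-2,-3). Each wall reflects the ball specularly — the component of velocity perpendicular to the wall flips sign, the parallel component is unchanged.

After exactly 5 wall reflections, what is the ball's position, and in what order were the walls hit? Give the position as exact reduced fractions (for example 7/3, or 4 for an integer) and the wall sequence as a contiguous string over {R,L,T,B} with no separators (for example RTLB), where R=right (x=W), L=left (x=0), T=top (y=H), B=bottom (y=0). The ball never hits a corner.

1. t=2/3 → B at (11/3,0); v=(-2,3)
2. t=5/3 → T at (1/3,5); v=(-2,-3)
3. t=1/6 → L at (0,9/2); v=(2,-3)
4. t=3/2 → B at (3,0); v=(2,3)
5. t=3/2 → R at (6,9/2); v=(-2,3)

Final position: (6,9/2)
Wall sequence: BTLBR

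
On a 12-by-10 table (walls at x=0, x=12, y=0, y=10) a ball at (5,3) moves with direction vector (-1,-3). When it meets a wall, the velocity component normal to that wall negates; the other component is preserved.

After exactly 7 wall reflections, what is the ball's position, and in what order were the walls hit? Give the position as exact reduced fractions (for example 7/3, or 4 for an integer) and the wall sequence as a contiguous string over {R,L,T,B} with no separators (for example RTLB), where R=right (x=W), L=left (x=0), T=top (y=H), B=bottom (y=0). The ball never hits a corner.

1. t=1 → B at (4,0); v=(-1,3)
2. t=10/3 → T at (2/3,10); v=(-1,-3)
3. t=2/3 → L at (0,8); v=(1,-3)
4. t=8/3 → B at (8/3,0); v=(1,3)
5. t=10/3 → T at (6,10); v=(1,-3)
6. t=10/3 → B at (28/3,0); v=(1,3)
7. t=8/3 → R at (12,8); v=(-1,3)

Final position: (12,8)
Wall sequence: BTLBTBR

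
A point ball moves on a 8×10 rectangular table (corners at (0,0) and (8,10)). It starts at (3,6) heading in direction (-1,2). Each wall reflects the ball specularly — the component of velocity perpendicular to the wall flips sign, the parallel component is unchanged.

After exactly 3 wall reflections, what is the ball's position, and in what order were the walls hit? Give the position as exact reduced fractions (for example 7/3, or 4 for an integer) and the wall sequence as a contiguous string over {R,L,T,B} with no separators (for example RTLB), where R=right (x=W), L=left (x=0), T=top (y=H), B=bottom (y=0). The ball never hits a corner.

Final position: (4,0)
Wall sequence: TLB

1. t=2 → T at (1,10); v=(-1,-2)
2. t=1 → L at (0,8); v=(1,-2)
3. t=4 → B at (4,0); v=(1,2)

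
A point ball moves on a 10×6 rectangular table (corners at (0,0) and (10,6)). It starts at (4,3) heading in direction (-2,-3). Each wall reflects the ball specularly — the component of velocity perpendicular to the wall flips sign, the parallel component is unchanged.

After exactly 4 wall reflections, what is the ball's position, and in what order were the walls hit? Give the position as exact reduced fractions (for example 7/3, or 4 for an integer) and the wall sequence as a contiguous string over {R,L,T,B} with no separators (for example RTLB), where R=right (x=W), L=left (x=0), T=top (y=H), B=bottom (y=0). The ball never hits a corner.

1. t=1 → B at (2,0); v=(-2,3)
2. t=1 → L at (0,3); v=(2,3)
3. t=1 → T at (2,6); v=(2,-3)
4. t=2 → B at (6,0); v=(2,3)

Final position: (6,0)
Wall sequence: BLTB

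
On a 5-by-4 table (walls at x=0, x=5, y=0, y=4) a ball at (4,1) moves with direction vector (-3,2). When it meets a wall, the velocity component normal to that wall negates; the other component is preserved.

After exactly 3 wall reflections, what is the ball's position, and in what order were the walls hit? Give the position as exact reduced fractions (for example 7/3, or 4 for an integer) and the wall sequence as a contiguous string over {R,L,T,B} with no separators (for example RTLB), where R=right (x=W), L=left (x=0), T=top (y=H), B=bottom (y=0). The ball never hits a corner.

1. t=4/3 → L at (0,11/3); v=(3,2)
2. t=1/6 → T at (1/2,4); v=(3,-2)
3. t=3/2 → R at (5,1); v=(-3,-2)

Final position: (5,1)
Wall sequence: LTR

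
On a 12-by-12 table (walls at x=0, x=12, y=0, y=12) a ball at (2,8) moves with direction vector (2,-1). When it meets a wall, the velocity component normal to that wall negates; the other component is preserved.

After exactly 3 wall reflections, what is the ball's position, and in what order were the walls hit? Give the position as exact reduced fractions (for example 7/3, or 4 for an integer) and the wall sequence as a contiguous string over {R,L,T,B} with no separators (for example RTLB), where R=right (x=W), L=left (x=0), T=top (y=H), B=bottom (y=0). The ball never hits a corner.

Final position: (0,3)
Wall sequence: RBL

1. t=5 → R at (12,3); v=(-2,-1)
2. t=3 → B at (6,0); v=(-2,1)
3. t=3 → L at (0,3); v=(2,1)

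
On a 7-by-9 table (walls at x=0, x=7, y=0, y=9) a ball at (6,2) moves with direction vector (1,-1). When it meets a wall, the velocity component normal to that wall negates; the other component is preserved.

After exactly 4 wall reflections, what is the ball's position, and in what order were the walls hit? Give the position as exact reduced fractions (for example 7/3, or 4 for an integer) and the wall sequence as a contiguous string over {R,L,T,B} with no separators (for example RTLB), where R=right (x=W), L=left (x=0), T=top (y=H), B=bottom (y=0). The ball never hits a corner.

1. t=1 → R at (7,1); v=(-1,-1)
2. t=1 → B at (6,0); v=(-1,1)
3. t=6 → L at (0,6); v=(1,1)
4. t=3 → T at (3,9); v=(1,-1)

Final position: (3,9)
Wall sequence: RBLT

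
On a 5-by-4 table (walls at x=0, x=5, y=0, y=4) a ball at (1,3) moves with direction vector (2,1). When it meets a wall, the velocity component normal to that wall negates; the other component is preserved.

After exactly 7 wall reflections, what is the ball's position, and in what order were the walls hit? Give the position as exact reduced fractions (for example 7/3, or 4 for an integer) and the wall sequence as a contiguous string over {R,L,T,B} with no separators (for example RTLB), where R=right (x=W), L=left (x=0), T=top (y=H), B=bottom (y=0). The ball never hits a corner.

1. t=1 → T at (3,4); v=(2,-1)
2. t=1 → R at (5,3); v=(-2,-1)
3. t=5/2 → L at (0,1/2); v=(2,-1)
4. t=1/2 → B at (1,0); v=(2,1)
5. t=2 → R at (5,2); v=(-2,1)
6. t=2 → T at (1,4); v=(-2,-1)
7. t=1/2 → L at (0,7/2); v=(2,-1)

Final position: (0,7/2)
Wall sequence: TRLBRTL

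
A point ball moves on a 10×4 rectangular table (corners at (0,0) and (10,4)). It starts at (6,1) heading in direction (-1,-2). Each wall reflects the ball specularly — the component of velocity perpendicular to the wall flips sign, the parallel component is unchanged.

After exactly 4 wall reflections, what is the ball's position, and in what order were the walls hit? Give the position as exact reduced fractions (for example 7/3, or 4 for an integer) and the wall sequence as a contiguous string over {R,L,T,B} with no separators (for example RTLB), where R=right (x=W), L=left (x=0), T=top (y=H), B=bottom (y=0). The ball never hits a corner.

1. t=1/2 → B at (11/2,0); v=(-1,2)
2. t=2 → T at (7/2,4); v=(-1,-2)
3. t=2 → B at (3/2,0); v=(-1,2)
4. t=3/2 → L at (0,3); v=(1,2)

Final position: (0,3)
Wall sequence: BTBL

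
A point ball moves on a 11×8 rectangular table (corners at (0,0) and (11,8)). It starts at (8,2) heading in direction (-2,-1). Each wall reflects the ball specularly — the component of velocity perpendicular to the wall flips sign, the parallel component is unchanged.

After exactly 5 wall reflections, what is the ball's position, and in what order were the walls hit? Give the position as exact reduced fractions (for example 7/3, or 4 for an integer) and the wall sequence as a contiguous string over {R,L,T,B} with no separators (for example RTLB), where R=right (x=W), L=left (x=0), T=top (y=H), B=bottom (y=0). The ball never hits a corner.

Final position: (0,3)
Wall sequence: BLRTL

1. t=2 → B at (4,0); v=(-2,1)
2. t=2 → L at (0,2); v=(2,1)
3. t=11/2 → R at (11,15/2); v=(-2,1)
4. t=1/2 → T at (10,8); v=(-2,-1)
5. t=5 → L at (0,3); v=(2,-1)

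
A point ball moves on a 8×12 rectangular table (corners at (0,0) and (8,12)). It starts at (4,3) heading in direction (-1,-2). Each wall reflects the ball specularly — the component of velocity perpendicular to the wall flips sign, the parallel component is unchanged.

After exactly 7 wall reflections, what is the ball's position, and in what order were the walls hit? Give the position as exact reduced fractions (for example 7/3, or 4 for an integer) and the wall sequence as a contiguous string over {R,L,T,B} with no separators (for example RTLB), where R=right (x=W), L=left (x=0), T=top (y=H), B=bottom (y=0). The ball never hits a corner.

1. t=3/2 → B at (5/2,0); v=(-1,2)
2. t=5/2 → L at (0,5); v=(1,2)
3. t=7/2 → T at (7/2,12); v=(1,-2)
4. t=9/2 → R at (8,3); v=(-1,-2)
5. t=3/2 → B at (13/2,0); v=(-1,2)
6. t=6 → T at (1/2,12); v=(-1,-2)
7. t=1/2 → L at (0,11); v=(1,-2)

Final position: (0,11)
Wall sequence: BLTRBTL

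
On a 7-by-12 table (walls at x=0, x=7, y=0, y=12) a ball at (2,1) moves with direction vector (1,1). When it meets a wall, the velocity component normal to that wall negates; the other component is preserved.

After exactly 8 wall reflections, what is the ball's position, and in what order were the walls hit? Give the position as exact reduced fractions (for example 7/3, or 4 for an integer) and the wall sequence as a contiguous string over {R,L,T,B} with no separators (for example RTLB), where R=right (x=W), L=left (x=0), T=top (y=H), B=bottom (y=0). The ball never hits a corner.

1. t=5 → R at (7,6); v=(-1,1)
2. t=6 → T at (1,12); v=(-1,-1)
3. t=1 → L at (0,11); v=(1,-1)
4. t=7 → R at (7,4); v=(-1,-1)
5. t=4 → B at (3,0); v=(-1,1)
6. t=3 → L at (0,3); v=(1,1)
7. t=7 → R at (7,10); v=(-1,1)
8. t=2 → T at (5,12); v=(-1,-1)

Final position: (5,12)
Wall sequence: RTLRBLRT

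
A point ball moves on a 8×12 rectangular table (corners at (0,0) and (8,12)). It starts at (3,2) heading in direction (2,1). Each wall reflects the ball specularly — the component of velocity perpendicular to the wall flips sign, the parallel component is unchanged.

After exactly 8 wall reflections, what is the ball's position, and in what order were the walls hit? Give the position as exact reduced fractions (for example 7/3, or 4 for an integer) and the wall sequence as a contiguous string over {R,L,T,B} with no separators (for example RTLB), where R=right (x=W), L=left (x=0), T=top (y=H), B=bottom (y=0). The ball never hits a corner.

1. t=5/2 → R at (8,9/2); v=(-2,1)
2. t=4 → L at (0,17/2); v=(2,1)
3. t=7/2 → T at (7,12); v=(2,-1)
4. t=1/2 → R at (8,23/2); v=(-2,-1)
5. t=4 → L at (0,15/2); v=(2,-1)
6. t=4 → R at (8,7/2); v=(-2,-1)
7. t=7/2 → B at (1,0); v=(-2,1)
8. t=1/2 → L at (0,1/2); v=(2,1)

Final position: (0,1/2)
Wall sequence: RLTRLRBL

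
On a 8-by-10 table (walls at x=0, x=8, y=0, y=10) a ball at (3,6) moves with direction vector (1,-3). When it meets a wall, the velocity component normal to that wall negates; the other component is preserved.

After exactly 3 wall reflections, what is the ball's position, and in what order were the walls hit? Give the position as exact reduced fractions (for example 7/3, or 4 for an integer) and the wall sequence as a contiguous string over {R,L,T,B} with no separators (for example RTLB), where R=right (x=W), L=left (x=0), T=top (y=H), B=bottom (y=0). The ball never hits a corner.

1. t=2 → B at (5,0); v=(1,3)
2. t=3 → R at (8,9); v=(-1,3)
3. t=1/3 → T at (23/3,10); v=(-1,-3)

Final position: (23/3,10)
Wall sequence: BRT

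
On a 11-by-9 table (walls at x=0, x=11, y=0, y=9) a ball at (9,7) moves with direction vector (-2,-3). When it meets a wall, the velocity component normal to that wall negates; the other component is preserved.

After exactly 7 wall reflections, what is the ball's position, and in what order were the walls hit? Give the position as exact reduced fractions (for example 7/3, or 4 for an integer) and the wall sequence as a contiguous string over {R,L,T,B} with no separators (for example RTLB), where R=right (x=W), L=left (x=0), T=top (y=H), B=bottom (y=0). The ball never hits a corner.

Final position: (7/3,0)
Wall sequence: BLTBRTB

1. t=7/3 → B at (13/3,0); v=(-2,3)
2. t=13/6 → L at (0,13/2); v=(2,3)
3. t=5/6 → T at (5/3,9); v=(2,-3)
4. t=3 → B at (23/3,0); v=(2,3)
5. t=5/3 → R at (11,5); v=(-2,3)
6. t=4/3 → T at (25/3,9); v=(-2,-3)
7. t=3 → B at (7/3,0); v=(-2,3)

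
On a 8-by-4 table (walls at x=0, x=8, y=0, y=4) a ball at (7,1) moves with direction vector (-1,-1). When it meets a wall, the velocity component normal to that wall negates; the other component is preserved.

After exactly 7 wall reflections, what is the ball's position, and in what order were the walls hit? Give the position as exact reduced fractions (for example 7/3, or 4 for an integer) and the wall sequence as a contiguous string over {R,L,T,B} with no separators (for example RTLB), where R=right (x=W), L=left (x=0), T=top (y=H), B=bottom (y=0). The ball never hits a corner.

Final position: (6,0)
Wall sequence: BTLBTRB

1. t=1 → B at (6,0); v=(-1,1)
2. t=4 → T at (2,4); v=(-1,-1)
3. t=2 → L at (0,2); v=(1,-1)
4. t=2 → B at (2,0); v=(1,1)
5. t=4 → T at (6,4); v=(1,-1)
6. t=2 → R at (8,2); v=(-1,-1)
7. t=2 → B at (6,0); v=(-1,1)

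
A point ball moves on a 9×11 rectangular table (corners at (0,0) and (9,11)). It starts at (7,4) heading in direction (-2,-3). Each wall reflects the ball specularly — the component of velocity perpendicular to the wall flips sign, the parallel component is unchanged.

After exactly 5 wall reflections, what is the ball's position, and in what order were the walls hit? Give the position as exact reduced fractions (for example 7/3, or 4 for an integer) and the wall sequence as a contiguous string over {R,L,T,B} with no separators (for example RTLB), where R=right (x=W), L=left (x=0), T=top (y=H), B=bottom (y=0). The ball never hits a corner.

Final position: (23/3,0)
Wall sequence: BLTRB

1. t=4/3 → B at (13/3,0); v=(-2,3)
2. t=13/6 → L at (0,13/2); v=(2,3)
3. t=3/2 → T at (3,11); v=(2,-3)
4. t=3 → R at (9,2); v=(-2,-3)
5. t=2/3 → B at (23/3,0); v=(-2,3)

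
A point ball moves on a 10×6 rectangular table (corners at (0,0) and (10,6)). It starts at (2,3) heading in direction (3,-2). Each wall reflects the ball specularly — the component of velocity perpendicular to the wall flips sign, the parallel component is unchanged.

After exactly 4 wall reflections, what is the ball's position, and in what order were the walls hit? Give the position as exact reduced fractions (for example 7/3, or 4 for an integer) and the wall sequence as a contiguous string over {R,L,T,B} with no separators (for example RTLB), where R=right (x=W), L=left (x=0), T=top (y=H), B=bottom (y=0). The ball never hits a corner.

Final position: (0,3)
Wall sequence: BRTL

1. t=3/2 → B at (13/2,0); v=(3,2)
2. t=7/6 → R at (10,7/3); v=(-3,2)
3. t=11/6 → T at (9/2,6); v=(-3,-2)
4. t=3/2 → L at (0,3); v=(3,-2)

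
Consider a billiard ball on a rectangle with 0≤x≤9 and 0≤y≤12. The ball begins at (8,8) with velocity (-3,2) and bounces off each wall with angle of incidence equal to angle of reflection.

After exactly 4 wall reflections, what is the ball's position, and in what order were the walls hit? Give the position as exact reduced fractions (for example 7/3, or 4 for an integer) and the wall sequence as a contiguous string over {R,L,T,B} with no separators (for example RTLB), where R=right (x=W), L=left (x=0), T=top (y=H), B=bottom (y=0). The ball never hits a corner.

1. t=2 → T at (2,12); v=(-3,-2)
2. t=2/3 → L at (0,32/3); v=(3,-2)
3. t=3 → R at (9,14/3); v=(-3,-2)
4. t=7/3 → B at (2,0); v=(-3,2)

Final position: (2,0)
Wall sequence: TLRB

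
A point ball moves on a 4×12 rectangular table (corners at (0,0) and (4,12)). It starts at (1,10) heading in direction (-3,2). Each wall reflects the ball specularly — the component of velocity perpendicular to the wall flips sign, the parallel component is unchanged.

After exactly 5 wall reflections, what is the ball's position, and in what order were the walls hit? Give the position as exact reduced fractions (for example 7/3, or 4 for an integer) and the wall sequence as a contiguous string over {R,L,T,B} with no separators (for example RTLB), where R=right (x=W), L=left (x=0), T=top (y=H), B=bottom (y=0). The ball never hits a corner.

1. t=1/3 → L at (0,32/3); v=(3,2)
2. t=2/3 → T at (2,12); v=(3,-2)
3. t=2/3 → R at (4,32/3); v=(-3,-2)
4. t=4/3 → L at (0,8); v=(3,-2)
5. t=4/3 → R at (4,16/3); v=(-3,-2)

Final position: (4,16/3)
Wall sequence: LTRLR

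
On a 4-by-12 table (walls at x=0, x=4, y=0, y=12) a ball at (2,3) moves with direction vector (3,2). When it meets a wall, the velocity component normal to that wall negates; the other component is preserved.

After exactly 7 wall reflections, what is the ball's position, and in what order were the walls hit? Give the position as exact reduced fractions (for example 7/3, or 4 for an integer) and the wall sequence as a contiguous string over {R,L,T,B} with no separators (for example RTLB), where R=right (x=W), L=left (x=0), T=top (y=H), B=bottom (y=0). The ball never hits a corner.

1. t=2/3 → R at (4,13/3); v=(-3,2)
2. t=4/3 → L at (0,7); v=(3,2)
3. t=4/3 → R at (4,29/3); v=(-3,2)
4. t=7/6 → T at (1/2,12); v=(-3,-2)
5. t=1/6 → L at (0,35/3); v=(3,-2)
6. t=4/3 → R at (4,9); v=(-3,-2)
7. t=4/3 → L at (0,19/3); v=(3,-2)

Final position: (0,19/3)
Wall sequence: RLRTLRL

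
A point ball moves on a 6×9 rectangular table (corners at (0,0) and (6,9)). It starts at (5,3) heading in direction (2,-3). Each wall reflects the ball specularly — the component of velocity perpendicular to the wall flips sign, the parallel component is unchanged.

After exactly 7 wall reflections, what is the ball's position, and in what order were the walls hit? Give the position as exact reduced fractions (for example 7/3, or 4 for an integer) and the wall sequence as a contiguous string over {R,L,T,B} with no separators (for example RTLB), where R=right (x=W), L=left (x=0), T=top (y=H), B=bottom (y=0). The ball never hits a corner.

1. t=1/2 → R at (6,3/2); v=(-2,-3)
2. t=1/2 → B at (5,0); v=(-2,3)
3. t=5/2 → L at (0,15/2); v=(2,3)
4. t=1/2 → T at (1,9); v=(2,-3)
5. t=5/2 → R at (6,3/2); v=(-2,-3)
6. t=1/2 → B at (5,0); v=(-2,3)
7. t=5/2 → L at (0,15/2); v=(2,3)

Final position: (0,15/2)
Wall sequence: RBLTRBL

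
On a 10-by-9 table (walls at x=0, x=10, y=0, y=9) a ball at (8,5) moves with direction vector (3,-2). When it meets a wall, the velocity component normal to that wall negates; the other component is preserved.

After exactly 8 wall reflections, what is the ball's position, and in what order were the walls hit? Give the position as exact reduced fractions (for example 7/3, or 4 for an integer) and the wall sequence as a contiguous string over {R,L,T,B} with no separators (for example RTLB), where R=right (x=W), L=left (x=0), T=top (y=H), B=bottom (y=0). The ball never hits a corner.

Final position: (10,5)
Wall sequence: RBLTRLBR

1. t=2/3 → R at (10,11/3); v=(-3,-2)
2. t=11/6 → B at (9/2,0); v=(-3,2)
3. t=3/2 → L at (0,3); v=(3,2)
4. t=3 → T at (9,9); v=(3,-2)
5. t=1/3 → R at (10,25/3); v=(-3,-2)
6. t=10/3 → L at (0,5/3); v=(3,-2)
7. t=5/6 → B at (5/2,0); v=(3,2)
8. t=5/2 → R at (10,5); v=(-3,2)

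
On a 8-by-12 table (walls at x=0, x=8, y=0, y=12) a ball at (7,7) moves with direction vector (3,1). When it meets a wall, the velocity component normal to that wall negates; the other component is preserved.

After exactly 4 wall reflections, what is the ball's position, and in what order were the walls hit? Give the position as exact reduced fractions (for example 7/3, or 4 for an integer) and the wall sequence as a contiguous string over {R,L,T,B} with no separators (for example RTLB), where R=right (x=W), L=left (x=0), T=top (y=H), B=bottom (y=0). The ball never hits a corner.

1. t=1/3 → R at (8,22/3); v=(-3,1)
2. t=8/3 → L at (0,10); v=(3,1)
3. t=2 → T at (6,12); v=(3,-1)
4. t=2/3 → R at (8,34/3); v=(-3,-1)

Final position: (8,34/3)
Wall sequence: RLTR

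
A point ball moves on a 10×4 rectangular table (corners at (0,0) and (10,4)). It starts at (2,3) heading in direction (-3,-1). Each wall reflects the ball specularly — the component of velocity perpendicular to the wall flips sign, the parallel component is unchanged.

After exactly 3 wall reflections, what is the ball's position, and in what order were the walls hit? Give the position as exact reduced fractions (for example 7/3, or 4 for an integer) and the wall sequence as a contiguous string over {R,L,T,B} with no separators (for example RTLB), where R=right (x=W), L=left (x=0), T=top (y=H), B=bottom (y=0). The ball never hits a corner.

Final position: (10,1)
Wall sequence: LBR

1. t=2/3 → L at (0,7/3); v=(3,-1)
2. t=7/3 → B at (7,0); v=(3,1)
3. t=1 → R at (10,1); v=(-3,1)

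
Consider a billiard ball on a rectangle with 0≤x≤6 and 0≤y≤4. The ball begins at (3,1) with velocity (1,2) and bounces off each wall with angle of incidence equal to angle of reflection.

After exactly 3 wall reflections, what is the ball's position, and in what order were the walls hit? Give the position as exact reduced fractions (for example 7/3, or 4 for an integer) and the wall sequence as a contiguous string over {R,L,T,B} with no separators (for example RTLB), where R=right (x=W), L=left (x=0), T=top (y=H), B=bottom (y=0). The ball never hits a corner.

Final position: (11/2,0)
Wall sequence: TRB

1. t=3/2 → T at (9/2,4); v=(1,-2)
2. t=3/2 → R at (6,1); v=(-1,-2)
3. t=1/2 → B at (11/2,0); v=(-1,2)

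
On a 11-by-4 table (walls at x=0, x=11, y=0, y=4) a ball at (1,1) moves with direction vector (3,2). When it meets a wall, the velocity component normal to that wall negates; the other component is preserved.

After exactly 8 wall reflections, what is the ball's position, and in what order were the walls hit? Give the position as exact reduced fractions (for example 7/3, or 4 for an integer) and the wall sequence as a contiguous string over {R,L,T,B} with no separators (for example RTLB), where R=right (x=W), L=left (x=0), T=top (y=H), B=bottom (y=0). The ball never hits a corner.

Final position: (11,5/3)
Wall sequence: TRBTLBTR

1. t=3/2 → T at (11/2,4); v=(3,-2)
2. t=11/6 → R at (11,1/3); v=(-3,-2)
3. t=1/6 → B at (21/2,0); v=(-3,2)
4. t=2 → T at (9/2,4); v=(-3,-2)
5. t=3/2 → L at (0,1); v=(3,-2)
6. t=1/2 → B at (3/2,0); v=(3,2)
7. t=2 → T at (15/2,4); v=(3,-2)
8. t=7/6 → R at (11,5/3); v=(-3,-2)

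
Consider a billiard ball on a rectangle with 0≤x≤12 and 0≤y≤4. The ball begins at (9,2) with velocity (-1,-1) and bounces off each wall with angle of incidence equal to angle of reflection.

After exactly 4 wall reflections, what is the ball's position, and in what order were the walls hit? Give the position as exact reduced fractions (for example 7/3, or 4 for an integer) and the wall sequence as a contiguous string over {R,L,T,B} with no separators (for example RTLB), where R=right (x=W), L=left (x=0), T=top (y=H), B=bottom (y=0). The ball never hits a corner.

1. t=2 → B at (7,0); v=(-1,1)
2. t=4 → T at (3,4); v=(-1,-1)
3. t=3 → L at (0,1); v=(1,-1)
4. t=1 → B at (1,0); v=(1,1)

Final position: (1,0)
Wall sequence: BTLB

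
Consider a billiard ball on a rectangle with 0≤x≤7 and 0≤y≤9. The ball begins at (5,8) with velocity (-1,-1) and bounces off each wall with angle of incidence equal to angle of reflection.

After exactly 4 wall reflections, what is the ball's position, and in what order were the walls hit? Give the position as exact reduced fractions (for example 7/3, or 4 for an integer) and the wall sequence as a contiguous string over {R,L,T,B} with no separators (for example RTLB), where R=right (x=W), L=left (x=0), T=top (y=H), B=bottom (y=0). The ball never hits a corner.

1. t=5 → L at (0,3); v=(1,-1)
2. t=3 → B at (3,0); v=(1,1)
3. t=4 → R at (7,4); v=(-1,1)
4. t=5 → T at (2,9); v=(-1,-1)

Final position: (2,9)
Wall sequence: LBRT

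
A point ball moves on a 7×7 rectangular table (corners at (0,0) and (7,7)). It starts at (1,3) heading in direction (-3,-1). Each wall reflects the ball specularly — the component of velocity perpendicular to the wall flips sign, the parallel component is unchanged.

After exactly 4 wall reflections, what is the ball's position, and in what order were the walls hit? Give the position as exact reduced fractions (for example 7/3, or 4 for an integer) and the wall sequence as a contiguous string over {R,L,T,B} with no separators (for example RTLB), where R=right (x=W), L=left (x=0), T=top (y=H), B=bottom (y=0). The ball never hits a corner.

1. t=1/3 → L at (0,8/3); v=(3,-1)
2. t=7/3 → R at (7,1/3); v=(-3,-1)
3. t=1/3 → B at (6,0); v=(-3,1)
4. t=2 → L at (0,2); v=(3,1)

Final position: (0,2)
Wall sequence: LRBL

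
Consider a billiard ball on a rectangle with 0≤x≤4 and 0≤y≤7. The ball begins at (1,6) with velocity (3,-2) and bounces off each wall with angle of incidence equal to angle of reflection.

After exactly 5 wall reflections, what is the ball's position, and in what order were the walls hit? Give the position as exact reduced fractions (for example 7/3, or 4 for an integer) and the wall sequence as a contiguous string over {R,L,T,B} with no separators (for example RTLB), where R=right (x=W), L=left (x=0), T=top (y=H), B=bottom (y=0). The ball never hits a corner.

1. t=1 → R at (4,4); v=(-3,-2)
2. t=4/3 → L at (0,4/3); v=(3,-2)
3. t=2/3 → B at (2,0); v=(3,2)
4. t=2/3 → R at (4,4/3); v=(-3,2)
5. t=4/3 → L at (0,4); v=(3,2)

Final position: (0,4)
Wall sequence: RLBRL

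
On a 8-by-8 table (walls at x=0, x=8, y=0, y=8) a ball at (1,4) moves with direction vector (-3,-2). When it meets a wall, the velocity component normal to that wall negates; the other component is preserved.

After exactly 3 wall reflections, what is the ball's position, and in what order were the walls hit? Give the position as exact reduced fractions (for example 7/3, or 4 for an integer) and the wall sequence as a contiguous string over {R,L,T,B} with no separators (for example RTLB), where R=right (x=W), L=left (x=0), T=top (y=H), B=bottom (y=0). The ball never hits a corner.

Final position: (8,2)
Wall sequence: LBR

1. t=1/3 → L at (0,10/3); v=(3,-2)
2. t=5/3 → B at (5,0); v=(3,2)
3. t=1 → R at (8,2); v=(-3,2)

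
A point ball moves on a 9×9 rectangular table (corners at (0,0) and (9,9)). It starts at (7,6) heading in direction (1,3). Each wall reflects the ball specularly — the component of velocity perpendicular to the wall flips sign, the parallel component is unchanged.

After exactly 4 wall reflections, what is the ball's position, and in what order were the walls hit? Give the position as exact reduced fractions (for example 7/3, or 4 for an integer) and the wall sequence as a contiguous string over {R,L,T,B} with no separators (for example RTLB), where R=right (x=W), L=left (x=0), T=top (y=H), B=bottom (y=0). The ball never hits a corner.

Final position: (4,9)
Wall sequence: TRBT

1. t=1 → T at (8,9); v=(1,-3)
2. t=1 → R at (9,6); v=(-1,-3)
3. t=2 → B at (7,0); v=(-1,3)
4. t=3 → T at (4,9); v=(-1,-3)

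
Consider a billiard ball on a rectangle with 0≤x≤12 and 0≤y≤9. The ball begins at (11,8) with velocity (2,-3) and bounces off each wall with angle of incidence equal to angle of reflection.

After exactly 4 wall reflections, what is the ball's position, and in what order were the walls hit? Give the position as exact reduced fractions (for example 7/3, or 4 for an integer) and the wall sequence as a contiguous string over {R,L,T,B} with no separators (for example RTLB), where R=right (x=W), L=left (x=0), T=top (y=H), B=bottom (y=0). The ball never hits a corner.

Final position: (0,13/2)
Wall sequence: RBTL

1. t=1/2 → R at (12,13/2); v=(-2,-3)
2. t=13/6 → B at (23/3,0); v=(-2,3)
3. t=3 → T at (5/3,9); v=(-2,-3)
4. t=5/6 → L at (0,13/2); v=(2,-3)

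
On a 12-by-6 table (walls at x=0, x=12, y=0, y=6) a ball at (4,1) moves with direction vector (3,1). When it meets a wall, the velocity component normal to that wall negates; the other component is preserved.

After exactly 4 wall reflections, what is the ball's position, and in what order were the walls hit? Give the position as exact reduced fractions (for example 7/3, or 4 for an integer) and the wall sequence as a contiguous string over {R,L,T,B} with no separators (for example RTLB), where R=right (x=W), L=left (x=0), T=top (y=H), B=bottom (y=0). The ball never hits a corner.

Final position: (12,1/3)
Wall sequence: RTLR

1. t=8/3 → R at (12,11/3); v=(-3,1)
2. t=7/3 → T at (5,6); v=(-3,-1)
3. t=5/3 → L at (0,13/3); v=(3,-1)
4. t=4 → R at (12,1/3); v=(-3,-1)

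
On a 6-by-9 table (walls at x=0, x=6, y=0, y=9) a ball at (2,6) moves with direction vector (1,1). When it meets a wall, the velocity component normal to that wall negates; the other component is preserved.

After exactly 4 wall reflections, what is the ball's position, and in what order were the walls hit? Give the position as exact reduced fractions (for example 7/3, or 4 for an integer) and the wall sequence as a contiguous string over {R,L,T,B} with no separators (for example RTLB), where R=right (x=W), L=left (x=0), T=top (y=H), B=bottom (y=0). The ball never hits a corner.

Final position: (2,0)
Wall sequence: TRLB

1. t=3 → T at (5,9); v=(1,-1)
2. t=1 → R at (6,8); v=(-1,-1)
3. t=6 → L at (0,2); v=(1,-1)
4. t=2 → B at (2,0); v=(1,1)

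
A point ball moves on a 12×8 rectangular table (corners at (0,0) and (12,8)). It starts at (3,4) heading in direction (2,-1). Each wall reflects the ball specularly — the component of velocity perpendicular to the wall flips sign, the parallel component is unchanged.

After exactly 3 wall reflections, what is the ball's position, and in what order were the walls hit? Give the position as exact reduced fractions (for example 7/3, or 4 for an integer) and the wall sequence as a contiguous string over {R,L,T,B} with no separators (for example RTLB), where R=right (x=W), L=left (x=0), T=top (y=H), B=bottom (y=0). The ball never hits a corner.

Final position: (0,13/2)
Wall sequence: BRL

1. t=4 → B at (11,0); v=(2,1)
2. t=1/2 → R at (12,1/2); v=(-2,1)
3. t=6 → L at (0,13/2); v=(2,1)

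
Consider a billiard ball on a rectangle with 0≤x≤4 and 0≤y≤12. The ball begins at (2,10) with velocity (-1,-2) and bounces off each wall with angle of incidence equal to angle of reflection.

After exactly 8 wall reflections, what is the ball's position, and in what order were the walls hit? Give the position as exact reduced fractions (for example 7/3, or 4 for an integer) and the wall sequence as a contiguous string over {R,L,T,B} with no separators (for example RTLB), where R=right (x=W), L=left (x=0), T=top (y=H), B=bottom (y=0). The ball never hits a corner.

Final position: (0,2)
Wall sequence: LBRLTRBL

1. t=2 → L at (0,6); v=(1,-2)
2. t=3 → B at (3,0); v=(1,2)
3. t=1 → R at (4,2); v=(-1,2)
4. t=4 → L at (0,10); v=(1,2)
5. t=1 → T at (1,12); v=(1,-2)
6. t=3 → R at (4,6); v=(-1,-2)
7. t=3 → B at (1,0); v=(-1,2)
8. t=1 → L at (0,2); v=(1,2)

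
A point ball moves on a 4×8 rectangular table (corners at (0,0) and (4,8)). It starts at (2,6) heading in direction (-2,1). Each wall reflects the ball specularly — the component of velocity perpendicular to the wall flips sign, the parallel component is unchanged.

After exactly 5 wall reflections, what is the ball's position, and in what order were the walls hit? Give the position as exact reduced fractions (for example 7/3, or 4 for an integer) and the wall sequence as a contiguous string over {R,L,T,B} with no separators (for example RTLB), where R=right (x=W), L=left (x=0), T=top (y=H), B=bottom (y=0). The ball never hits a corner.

1. t=1 → L at (0,7); v=(2,1)
2. t=1 → T at (2,8); v=(2,-1)
3. t=1 → R at (4,7); v=(-2,-1)
4. t=2 → L at (0,5); v=(2,-1)
5. t=2 → R at (4,3); v=(-2,-1)

Final position: (4,3)
Wall sequence: LTRLR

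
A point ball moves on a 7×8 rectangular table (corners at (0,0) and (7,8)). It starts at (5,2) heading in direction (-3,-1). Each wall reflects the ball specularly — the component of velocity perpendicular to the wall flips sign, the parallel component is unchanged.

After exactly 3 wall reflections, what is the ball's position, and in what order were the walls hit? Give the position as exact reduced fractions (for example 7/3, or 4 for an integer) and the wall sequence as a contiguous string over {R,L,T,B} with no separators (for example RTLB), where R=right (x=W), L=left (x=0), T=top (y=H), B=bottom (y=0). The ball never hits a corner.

Final position: (7,2)
Wall sequence: LBR

1. t=5/3 → L at (0,1/3); v=(3,-1)
2. t=1/3 → B at (1,0); v=(3,1)
3. t=2 → R at (7,2); v=(-3,1)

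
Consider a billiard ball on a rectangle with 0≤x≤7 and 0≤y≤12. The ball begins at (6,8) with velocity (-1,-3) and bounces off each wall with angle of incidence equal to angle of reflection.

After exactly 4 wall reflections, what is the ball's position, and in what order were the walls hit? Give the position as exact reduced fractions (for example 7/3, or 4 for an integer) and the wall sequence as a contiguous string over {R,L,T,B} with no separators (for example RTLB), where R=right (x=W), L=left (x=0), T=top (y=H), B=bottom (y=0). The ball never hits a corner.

Final position: (14/3,0)
Wall sequence: BLTB

1. t=8/3 → B at (10/3,0); v=(-1,3)
2. t=10/3 → L at (0,10); v=(1,3)
3. t=2/3 → T at (2/3,12); v=(1,-3)
4. t=4 → B at (14/3,0); v=(1,3)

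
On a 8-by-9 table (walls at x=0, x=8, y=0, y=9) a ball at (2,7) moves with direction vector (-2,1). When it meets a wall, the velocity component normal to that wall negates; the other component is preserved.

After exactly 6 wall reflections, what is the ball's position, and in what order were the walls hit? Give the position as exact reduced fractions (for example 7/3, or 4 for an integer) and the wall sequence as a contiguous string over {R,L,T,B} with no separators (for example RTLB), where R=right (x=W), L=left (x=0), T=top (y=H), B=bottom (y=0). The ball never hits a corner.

Final position: (8,2)
Wall sequence: LTRLBR

1. t=1 → L at (0,8); v=(2,1)
2. t=1 → T at (2,9); v=(2,-1)
3. t=3 → R at (8,6); v=(-2,-1)
4. t=4 → L at (0,2); v=(2,-1)
5. t=2 → B at (4,0); v=(2,1)
6. t=2 → R at (8,2); v=(-2,1)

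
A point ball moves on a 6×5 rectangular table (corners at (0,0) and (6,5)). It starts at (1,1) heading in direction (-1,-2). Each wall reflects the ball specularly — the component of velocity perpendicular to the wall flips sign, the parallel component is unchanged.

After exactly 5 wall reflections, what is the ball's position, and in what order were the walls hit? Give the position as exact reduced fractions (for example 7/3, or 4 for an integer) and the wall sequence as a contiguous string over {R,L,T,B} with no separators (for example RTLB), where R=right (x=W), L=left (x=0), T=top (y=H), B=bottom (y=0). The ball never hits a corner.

Final position: (6,3)
Wall sequence: BLTBR

1. t=1/2 → B at (1/2,0); v=(-1,2)
2. t=1/2 → L at (0,1); v=(1,2)
3. t=2 → T at (2,5); v=(1,-2)
4. t=5/2 → B at (9/2,0); v=(1,2)
5. t=3/2 → R at (6,3); v=(-1,2)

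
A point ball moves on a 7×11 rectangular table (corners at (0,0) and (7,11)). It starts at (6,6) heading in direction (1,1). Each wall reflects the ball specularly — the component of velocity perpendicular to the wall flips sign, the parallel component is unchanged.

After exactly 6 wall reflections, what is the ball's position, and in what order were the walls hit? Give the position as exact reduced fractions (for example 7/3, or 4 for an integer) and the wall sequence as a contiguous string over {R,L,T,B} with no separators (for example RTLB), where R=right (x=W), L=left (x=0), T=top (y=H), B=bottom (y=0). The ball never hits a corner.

1. t=1 → R at (7,7); v=(-1,1)
2. t=4 → T at (3,11); v=(-1,-1)
3. t=3 → L at (0,8); v=(1,-1)
4. t=7 → R at (7,1); v=(-1,-1)
5. t=1 → B at (6,0); v=(-1,1)
6. t=6 → L at (0,6); v=(1,1)

Final position: (0,6)
Wall sequence: RTLRBL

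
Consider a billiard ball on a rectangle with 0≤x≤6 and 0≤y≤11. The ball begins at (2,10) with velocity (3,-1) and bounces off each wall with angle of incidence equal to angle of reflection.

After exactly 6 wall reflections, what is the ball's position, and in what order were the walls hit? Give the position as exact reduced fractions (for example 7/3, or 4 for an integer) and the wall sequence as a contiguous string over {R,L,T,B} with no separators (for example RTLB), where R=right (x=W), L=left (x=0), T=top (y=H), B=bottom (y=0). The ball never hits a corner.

Final position: (4,0)
Wall sequence: RLRLRB

1. t=4/3 → R at (6,26/3); v=(-3,-1)
2. t=2 → L at (0,20/3); v=(3,-1)
3. t=2 → R at (6,14/3); v=(-3,-1)
4. t=2 → L at (0,8/3); v=(3,-1)
5. t=2 → R at (6,2/3); v=(-3,-1)
6. t=2/3 → B at (4,0); v=(-3,1)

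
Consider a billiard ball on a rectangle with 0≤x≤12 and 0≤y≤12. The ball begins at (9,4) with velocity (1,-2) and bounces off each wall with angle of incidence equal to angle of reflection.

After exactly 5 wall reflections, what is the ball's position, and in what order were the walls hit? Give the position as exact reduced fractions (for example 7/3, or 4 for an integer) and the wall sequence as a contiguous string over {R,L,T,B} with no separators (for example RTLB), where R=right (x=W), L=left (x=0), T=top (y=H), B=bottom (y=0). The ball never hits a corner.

1. t=2 → B at (11,0); v=(1,2)
2. t=1 → R at (12,2); v=(-1,2)
3. t=5 → T at (7,12); v=(-1,-2)
4. t=6 → B at (1,0); v=(-1,2)
5. t=1 → L at (0,2); v=(1,2)

Final position: (0,2)
Wall sequence: BRTBL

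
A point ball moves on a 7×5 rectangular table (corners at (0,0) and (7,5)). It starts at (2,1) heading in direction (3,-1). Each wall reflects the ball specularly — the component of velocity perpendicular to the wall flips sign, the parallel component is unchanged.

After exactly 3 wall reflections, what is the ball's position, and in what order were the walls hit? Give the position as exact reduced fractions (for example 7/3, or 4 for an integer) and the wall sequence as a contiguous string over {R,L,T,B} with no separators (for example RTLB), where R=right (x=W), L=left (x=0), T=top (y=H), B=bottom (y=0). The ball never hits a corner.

Final position: (0,3)
Wall sequence: BRL

1. t=1 → B at (5,0); v=(3,1)
2. t=2/3 → R at (7,2/3); v=(-3,1)
3. t=7/3 → L at (0,3); v=(3,1)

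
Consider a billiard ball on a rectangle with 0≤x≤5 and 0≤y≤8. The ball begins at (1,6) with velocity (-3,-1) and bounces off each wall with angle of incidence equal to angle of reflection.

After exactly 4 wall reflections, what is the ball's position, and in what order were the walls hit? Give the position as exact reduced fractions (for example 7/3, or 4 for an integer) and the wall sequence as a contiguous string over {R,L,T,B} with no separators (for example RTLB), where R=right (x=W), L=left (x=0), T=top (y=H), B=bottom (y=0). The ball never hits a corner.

1. t=1/3 → L at (0,17/3); v=(3,-1)
2. t=5/3 → R at (5,4); v=(-3,-1)
3. t=5/3 → L at (0,7/3); v=(3,-1)
4. t=5/3 → R at (5,2/3); v=(-3,-1)

Final position: (5,2/3)
Wall sequence: LRLR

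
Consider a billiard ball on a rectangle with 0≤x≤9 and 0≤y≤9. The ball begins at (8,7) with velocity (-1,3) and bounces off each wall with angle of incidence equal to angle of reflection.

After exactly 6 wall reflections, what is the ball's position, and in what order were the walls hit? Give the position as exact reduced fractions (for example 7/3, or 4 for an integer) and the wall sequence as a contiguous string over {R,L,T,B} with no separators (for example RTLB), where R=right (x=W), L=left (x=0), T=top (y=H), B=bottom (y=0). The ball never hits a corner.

1. t=2/3 → T at (22/3,9); v=(-1,-3)
2. t=3 → B at (13/3,0); v=(-1,3)
3. t=3 → T at (4/3,9); v=(-1,-3)
4. t=4/3 → L at (0,5); v=(1,-3)
5. t=5/3 → B at (5/3,0); v=(1,3)
6. t=3 → T at (14/3,9); v=(1,-3)

Final position: (14/3,9)
Wall sequence: TBTLBT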